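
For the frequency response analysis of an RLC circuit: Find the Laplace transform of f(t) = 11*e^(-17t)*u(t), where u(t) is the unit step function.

Standard Laplace transform pair:
e^(-at)*u(t) <-> 1/(s+a)
With a = 17: L{11*e^(-17t)*u(t)} = 11/(s+17), ROC: Re(s) > -17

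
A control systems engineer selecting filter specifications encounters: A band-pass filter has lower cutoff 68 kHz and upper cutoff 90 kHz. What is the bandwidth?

Bandwidth = f_high - f_low
= 90 kHz - 68 kHz = 22 kHz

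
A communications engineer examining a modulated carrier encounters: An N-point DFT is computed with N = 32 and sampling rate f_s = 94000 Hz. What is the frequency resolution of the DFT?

DFT frequency resolution = f_s / N
= 94000 / 32 = 5875/2 Hz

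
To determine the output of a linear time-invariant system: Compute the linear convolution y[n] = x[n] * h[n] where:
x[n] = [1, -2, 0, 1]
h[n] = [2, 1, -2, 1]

y[n] = sum_k x[k]*h[n-k]. Output length = len(x) + len(h) - 1 = 4 + 4 - 1 = 7.
y[0] = 1*2 = 2
y[1] = -2*2 + 1*1 = -3
y[2] = 0*2 + -2*1 + 1*-2 = -4
y[3] = 1*2 + 0*1 + -2*-2 + 1*1 = 7
y[4] = 1*1 + 0*-2 + -2*1 = -1
y[5] = 1*-2 + 0*1 = -2
y[6] = 1*1 = 1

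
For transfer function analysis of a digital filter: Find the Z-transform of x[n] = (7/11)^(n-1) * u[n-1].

Time-shifting property: if X(z) = Z{x[n]}, then Z{x[n-d]} = z^(-d) * X(z)
X(z) = z/(z - 7/11) for x[n] = (7/11)^n * u[n]
Z{x[n-1]} = z^(-1) * z/(z - 7/11) = 1/(z - 7/11)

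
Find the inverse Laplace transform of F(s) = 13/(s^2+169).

Standard pair: w/(s^2+w^2) <-> sin(wt)*u(t)
Recognize w^2 = 169, so w = 13; numerator 13 = 1*13.
f(t) = sin(13t)*u(t)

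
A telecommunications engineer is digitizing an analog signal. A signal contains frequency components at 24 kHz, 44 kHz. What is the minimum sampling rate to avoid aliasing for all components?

The highest frequency component is f_max = 44 kHz.
Nyquist rate = 2 * f_max = 2 * 44 kHz = 88 kHz.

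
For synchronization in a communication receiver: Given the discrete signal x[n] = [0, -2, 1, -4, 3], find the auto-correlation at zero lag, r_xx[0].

The auto-correlation at zero lag r_xx[0] equals the signal energy.
r_xx[0] = sum of x[n]^2 = 0^2 + (-2)^2 + 1^2 + (-4)^2 + 3^2
= 0 + 4 + 1 + 16 + 9 = 30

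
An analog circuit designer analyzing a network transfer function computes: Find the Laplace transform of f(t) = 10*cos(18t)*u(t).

Standard pair: cos(wt)*u(t) <-> s/(s^2+w^2)
With w = 18: L{10*cos(18t)*u(t)} = 10s/(s^2+324)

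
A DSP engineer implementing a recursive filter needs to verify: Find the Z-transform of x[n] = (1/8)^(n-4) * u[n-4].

Time-shifting property: if X(z) = Z{x[n]}, then Z{x[n-d]} = z^(-d) * X(z)
X(z) = z/(z - 1/8) for x[n] = (1/8)^n * u[n]
Z{x[n-4]} = z^(-4) * z/(z - 1/8) = z^(-3)/(z - 1/8)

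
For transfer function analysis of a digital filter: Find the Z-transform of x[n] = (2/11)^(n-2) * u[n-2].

Time-shifting property: if X(z) = Z{x[n]}, then Z{x[n-d]} = z^(-d) * X(z)
X(z) = z/(z - 2/11) for x[n] = (2/11)^n * u[n]
Z{x[n-2]} = z^(-2) * z/(z - 2/11) = z^(-1)/(z - 2/11)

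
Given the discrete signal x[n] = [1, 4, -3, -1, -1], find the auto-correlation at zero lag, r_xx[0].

The auto-correlation at zero lag r_xx[0] equals the signal energy.
r_xx[0] = sum of x[n]^2 = 1^2 + 4^2 + (-3)^2 + (-1)^2 + (-1)^2
= 1 + 16 + 9 + 1 + 1 = 28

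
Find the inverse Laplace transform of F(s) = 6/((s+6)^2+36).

Standard pair: w/((s+a)^2+w^2) <-> e^(-at)*sin(wt)*u(t)
With a=6, w=6: f(t) = e^(-6t)*sin(6t)*u(t)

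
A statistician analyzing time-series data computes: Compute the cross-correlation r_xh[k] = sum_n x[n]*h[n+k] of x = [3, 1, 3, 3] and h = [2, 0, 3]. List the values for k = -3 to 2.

Both sequences indexed from 0 and zero outside their support.
Lags with overlap: k = -3 to 2.
  r_xh[-3] = x[3]*h[0] = 6
  r_xh[-2] = x[2]*h[0] + x[3]*h[1] = 6
  r_xh[-1] = x[1]*h[0] + x[2]*h[1] + x[3]*h[2] = 11
  r_xh[0] = x[0]*h[0] + x[1]*h[1] + x[2]*h[2] = 15
  r_xh[1] = x[0]*h[1] + x[1]*h[2] = 3
  r_xh[2] = x[0]*h[2] = 9
r_xh = [6, 6, 11, 15, 3, 9] (for k = -3, ..., 2)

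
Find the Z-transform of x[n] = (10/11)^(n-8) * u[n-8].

Time-shifting property: if X(z) = Z{x[n]}, then Z{x[n-d]} = z^(-d) * X(z)
X(z) = z/(z - 10/11) for x[n] = (10/11)^n * u[n]
Z{x[n-8]} = z^(-8) * z/(z - 10/11) = z^(-7)/(z - 10/11)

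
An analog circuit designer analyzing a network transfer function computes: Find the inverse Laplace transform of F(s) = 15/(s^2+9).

Standard pair: w/(s^2+w^2) <-> sin(wt)*u(t)
Recognize w^2 = 9, so w = 3; numerator 15 = 5*3.
f(t) = 5*sin(3t)*u(t)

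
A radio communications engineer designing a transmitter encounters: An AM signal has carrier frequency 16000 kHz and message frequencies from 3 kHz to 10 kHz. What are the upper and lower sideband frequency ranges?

Upper sideband (USB) = fc + [fm_low, fm_high] = 16000 + [3, 10] = [16003, 16010] kHz
Lower sideband (LSB) = fc - [fm_high, fm_low] = 16000 - [10, 3] = [15990, 15997] kHz
Total occupied spectrum: 15990 kHz to 16010 kHz (plus carrier at 16000 kHz)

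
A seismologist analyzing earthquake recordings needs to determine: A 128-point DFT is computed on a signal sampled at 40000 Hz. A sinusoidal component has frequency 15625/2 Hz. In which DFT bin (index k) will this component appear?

DFT frequency resolution = f_s/N = 40000/128 = 625/2 Hz
Bin index k = f_signal / resolution = 15625/2 / 625/2 = 25
The signal frequency 15625/2 Hz falls in DFT bin k = 25.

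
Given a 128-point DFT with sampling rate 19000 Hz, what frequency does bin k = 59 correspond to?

The frequency of DFT bin k is: f_k = k * f_s / N
f_59 = 59 * 19000 / 128 = 140125/16 Hz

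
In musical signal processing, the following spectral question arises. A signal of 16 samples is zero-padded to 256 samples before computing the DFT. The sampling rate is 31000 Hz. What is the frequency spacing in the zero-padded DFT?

Original DFT: N = 16, resolution = f_s/N = 31000/16 = 3875/2 Hz
Zero-padded DFT: N = 256, resolution = f_s/N = 31000/256 = 3875/32 Hz
Zero-padding interpolates the spectrum (finer frequency grid)
but does NOT improve the true spectral resolution (ability to resolve close frequencies).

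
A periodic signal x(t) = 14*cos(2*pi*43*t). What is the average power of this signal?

Average power of A*cos(wt) is A^2/2.
P = 14^2 / 2 = 196/2 = 98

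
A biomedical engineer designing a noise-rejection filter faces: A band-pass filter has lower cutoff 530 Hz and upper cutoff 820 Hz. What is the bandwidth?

Bandwidth = f_high - f_low
= 820 Hz - 530 Hz = 290 Hz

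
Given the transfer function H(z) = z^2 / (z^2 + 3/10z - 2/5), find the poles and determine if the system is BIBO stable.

Poles are roots of the denominator: z^2 + 3/10z - 2/5 = 0.
Quadratic formula: z = [-(3/10) +/- sqrt((3/10)^2 - 4*(-2/5))] / 2
Discriminant = 9/100 + 8/5 = 169/100; sqrt = 13/10.
z = (-3/10 +/- 13/10) / 2 => z = 1/2 or z = -4/5.
|p1| = 4/5, |p2| = 1/2.
For BIBO stability, all poles must lie inside the unit circle (|p| < 1).
System is STABLE since both |p| < 1.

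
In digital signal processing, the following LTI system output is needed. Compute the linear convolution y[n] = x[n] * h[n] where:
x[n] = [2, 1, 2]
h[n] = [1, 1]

y[n] = sum_k x[k]*h[n-k]. Output length = len(x) + len(h) - 1 = 3 + 2 - 1 = 4.
y[0] = 2*1 = 2
y[1] = 1*1 + 2*1 = 3
y[2] = 2*1 + 1*1 = 3
y[3] = 2*1 = 2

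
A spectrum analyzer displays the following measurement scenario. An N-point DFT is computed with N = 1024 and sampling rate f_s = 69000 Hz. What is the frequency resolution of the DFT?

DFT frequency resolution = f_s / N
= 69000 / 1024 = 8625/128 Hz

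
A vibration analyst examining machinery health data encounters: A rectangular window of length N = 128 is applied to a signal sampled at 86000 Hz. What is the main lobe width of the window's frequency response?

For a rectangular window of length N,
the main lobe width in frequency is 2*f_s/N.
= 2*86000/128 = 5375/4 Hz
This determines the minimum frequency separation for resolving two sinusoids.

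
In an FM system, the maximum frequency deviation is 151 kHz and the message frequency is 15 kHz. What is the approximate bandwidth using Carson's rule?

Carson's rule: BW = 2*(delta_f + f_m)
= 2*(151 + 15) kHz = 332 kHz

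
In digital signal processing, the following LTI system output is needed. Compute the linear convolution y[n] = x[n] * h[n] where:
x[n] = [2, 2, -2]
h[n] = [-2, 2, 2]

y[n] = sum_k x[k]*h[n-k]. Output length = len(x) + len(h) - 1 = 3 + 3 - 1 = 5.
y[0] = 2*-2 = -4
y[1] = 2*-2 + 2*2 = 0
y[2] = -2*-2 + 2*2 + 2*2 = 12
y[3] = -2*2 + 2*2 = 0
y[4] = -2*2 = -4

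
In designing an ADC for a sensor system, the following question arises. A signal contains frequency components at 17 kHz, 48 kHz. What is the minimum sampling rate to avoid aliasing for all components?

The highest frequency component is f_max = 48 kHz.
Nyquist rate = 2 * f_max = 2 * 48 kHz = 96 kHz.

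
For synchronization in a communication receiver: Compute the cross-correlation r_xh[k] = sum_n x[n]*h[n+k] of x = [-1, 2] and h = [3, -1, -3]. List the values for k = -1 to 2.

Both sequences indexed from 0 and zero outside their support.
Lags with overlap: k = -1 to 2.
  r_xh[-1] = x[1]*h[0] = 6
  r_xh[0] = x[0]*h[0] + x[1]*h[1] = -5
  r_xh[1] = x[0]*h[1] + x[1]*h[2] = -5
  r_xh[2] = x[0]*h[2] = 3
r_xh = [6, -5, -5, 3] (for k = -1, ..., 2)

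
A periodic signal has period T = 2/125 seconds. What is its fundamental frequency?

The fundamental frequency is the reciprocal of the period.
f = 1/T = 1/(2/125) = 125/2 Hz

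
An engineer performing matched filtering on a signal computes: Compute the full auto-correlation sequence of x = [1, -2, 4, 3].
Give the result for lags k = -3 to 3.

r_xx[k] = sum_m x[m]*x[m+k], indexed from 0, for k = -3 to 3:
  r_xx[-3] = x[3]*x[0] = 3
  r_xx[-2] = x[2]*x[0] + x[3]*x[1] = -2
  r_xx[-1] = x[1]*x[0] + x[2]*x[1] + x[3]*x[2] = 2
  r_xx[0] = x[0]*x[0] + x[1]*x[1] + x[2]*x[2] + x[3]*x[3] = 30
  r_xx[1] = x[0]*x[1] + x[1]*x[2] + x[2]*x[3] = 2
  r_xx[2] = x[0]*x[2] + x[1]*x[3] = -2
  r_xx[3] = x[0]*x[3] = 3
r_xx = [3, -2, 2, 30, 2, -2, 3]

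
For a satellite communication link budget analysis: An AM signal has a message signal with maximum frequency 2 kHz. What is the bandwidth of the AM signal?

In AM (double-sideband), the bandwidth is twice the message frequency.
BW = 2 * f_m = 2 * 2 kHz = 4 kHz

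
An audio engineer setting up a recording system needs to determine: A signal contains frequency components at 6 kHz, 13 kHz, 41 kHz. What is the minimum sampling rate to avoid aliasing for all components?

The highest frequency component is f_max = 41 kHz.
Nyquist rate = 2 * f_max = 2 * 41 kHz = 82 kHz.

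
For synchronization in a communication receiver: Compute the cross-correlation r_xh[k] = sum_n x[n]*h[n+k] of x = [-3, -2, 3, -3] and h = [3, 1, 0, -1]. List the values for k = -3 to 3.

Both sequences indexed from 0 and zero outside their support.
Lags with overlap: k = -3 to 3.
  r_xh[-3] = x[3]*h[0] = -9
  r_xh[-2] = x[2]*h[0] + x[3]*h[1] = 6
  r_xh[-1] = x[1]*h[0] + x[2]*h[1] + x[3]*h[2] = -3
  r_xh[0] = x[0]*h[0] + x[1]*h[1] + x[2]*h[2] + x[3]*h[3] = -8
  r_xh[1] = x[0]*h[1] + x[1]*h[2] + x[2]*h[3] = -6
  r_xh[2] = x[0]*h[2] + x[1]*h[3] = 2
  r_xh[3] = x[0]*h[3] = 3
r_xh = [-9, 6, -3, -8, -6, 2, 3] (for k = -3, ..., 3)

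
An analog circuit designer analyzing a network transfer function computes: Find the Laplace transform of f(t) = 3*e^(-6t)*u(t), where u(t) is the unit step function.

Standard Laplace transform pair:
e^(-at)*u(t) <-> 1/(s+a)
With a = 6: L{3*e^(-6t)*u(t)} = 3/(s+6), ROC: Re(s) > -6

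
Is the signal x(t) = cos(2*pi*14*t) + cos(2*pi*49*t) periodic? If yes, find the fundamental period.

f1 = 14 Hz, f2 = 49 Hz
Period T1 = 1/14, T2 = 1/49
Ratio T1/T2 = 49/14, which is rational.
The signal is periodic with fundamental period T = 1/GCD(14,49) = 1/7 s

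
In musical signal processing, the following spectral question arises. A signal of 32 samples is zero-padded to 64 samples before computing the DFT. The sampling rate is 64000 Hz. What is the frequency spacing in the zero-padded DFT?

Original DFT: N = 32, resolution = f_s/N = 64000/32 = 2000 Hz
Zero-padded DFT: N = 64, resolution = f_s/N = 64000/64 = 1000 Hz
Zero-padding interpolates the spectrum (finer frequency grid)
but does NOT improve the true spectral resolution (ability to resolve close frequencies).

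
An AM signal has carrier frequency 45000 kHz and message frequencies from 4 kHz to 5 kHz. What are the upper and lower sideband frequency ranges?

Upper sideband (USB) = fc + [fm_low, fm_high] = 45000 + [4, 5] = [45004, 45005] kHz
Lower sideband (LSB) = fc - [fm_high, fm_low] = 45000 - [5, 4] = [44995, 44996] kHz
Total occupied spectrum: 44995 kHz to 45005 kHz (plus carrier at 45000 kHz)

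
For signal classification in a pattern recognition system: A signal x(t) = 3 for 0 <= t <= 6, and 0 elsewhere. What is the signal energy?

Energy = integral of |x(t)|^2 dt over the signal duration
= 3^2 * 6 = 9 * 6 = 54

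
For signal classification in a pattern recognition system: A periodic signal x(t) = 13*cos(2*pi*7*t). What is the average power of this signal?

Average power of A*cos(wt) is A^2/2.
P = 13^2 / 2 = 169/2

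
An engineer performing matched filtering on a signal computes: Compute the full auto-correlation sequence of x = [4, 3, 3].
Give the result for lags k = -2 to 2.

r_xx[k] = sum_m x[m]*x[m+k], indexed from 0, for k = -2 to 2:
  r_xx[-2] = x[2]*x[0] = 12
  r_xx[-1] = x[1]*x[0] + x[2]*x[1] = 21
  r_xx[0] = x[0]*x[0] + x[1]*x[1] + x[2]*x[2] = 34
  r_xx[1] = x[0]*x[1] + x[1]*x[2] = 21
  r_xx[2] = x[0]*x[2] = 12
r_xx = [12, 21, 34, 21, 12]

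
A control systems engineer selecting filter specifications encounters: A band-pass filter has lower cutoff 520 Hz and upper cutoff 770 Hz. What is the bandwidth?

Bandwidth = f_high - f_low
= 770 Hz - 520 Hz = 250 Hz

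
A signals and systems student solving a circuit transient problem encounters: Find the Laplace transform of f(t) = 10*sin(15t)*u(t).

Standard pair: sin(wt)*u(t) <-> w/(s^2+w^2)
With w = 15: L{10*sin(15t)*u(t)} = 150/(s^2+225)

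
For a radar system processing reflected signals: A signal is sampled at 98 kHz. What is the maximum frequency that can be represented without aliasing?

The maximum frequency that can be represented without aliasing
is the Nyquist frequency: f_max = f_s / 2 = 98 kHz / 2 = 49 kHz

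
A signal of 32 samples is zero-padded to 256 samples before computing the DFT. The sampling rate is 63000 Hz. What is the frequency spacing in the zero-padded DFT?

Original DFT: N = 32, resolution = f_s/N = 63000/32 = 7875/4 Hz
Zero-padded DFT: N = 256, resolution = f_s/N = 63000/256 = 7875/32 Hz
Zero-padding interpolates the spectrum (finer frequency grid)
but does NOT improve the true spectral resolution (ability to resolve close frequencies).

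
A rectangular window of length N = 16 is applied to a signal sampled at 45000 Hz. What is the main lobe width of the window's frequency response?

For a rectangular window of length N,
the main lobe width in frequency is 2*f_s/N.
= 2*45000/16 = 5625 Hz
This determines the minimum frequency separation for resolving two sinusoids.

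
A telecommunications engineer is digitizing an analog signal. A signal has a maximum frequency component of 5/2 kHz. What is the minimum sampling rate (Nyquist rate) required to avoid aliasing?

By the Nyquist-Shannon sampling theorem,
the minimum sampling rate (Nyquist rate) must be at least 2 * f_max.
Nyquist rate = 2 * 5/2 kHz = 5 kHz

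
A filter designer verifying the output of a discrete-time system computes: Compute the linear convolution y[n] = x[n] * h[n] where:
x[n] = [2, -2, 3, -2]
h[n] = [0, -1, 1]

y[n] = sum_k x[k]*h[n-k]. Output length = len(x) + len(h) - 1 = 4 + 3 - 1 = 6.
y[0] = 2*0 = 0
y[1] = -2*0 + 2*-1 = -2
y[2] = 3*0 + -2*-1 + 2*1 = 4
y[3] = -2*0 + 3*-1 + -2*1 = -5
y[4] = -2*-1 + 3*1 = 5
y[5] = -2*1 = -2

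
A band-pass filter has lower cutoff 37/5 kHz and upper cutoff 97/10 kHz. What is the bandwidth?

Bandwidth = f_high - f_low
= 97/10 kHz - 37/5 kHz = 23/10 kHz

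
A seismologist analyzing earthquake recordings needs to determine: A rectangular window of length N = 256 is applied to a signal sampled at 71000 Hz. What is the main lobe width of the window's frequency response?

For a rectangular window of length N,
the main lobe width in frequency is 2*f_s/N.
= 2*71000/256 = 8875/16 Hz
This determines the minimum frequency separation for resolving two sinusoids.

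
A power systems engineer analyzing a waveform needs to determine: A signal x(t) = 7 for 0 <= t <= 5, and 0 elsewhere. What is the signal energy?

Energy = integral of |x(t)|^2 dt over the signal duration
= 7^2 * 5 = 49 * 5 = 245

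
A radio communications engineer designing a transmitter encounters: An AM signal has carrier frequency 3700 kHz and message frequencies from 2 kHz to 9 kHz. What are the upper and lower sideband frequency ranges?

Upper sideband (USB) = fc + [fm_low, fm_high] = 3700 + [2, 9] = [3702, 3709] kHz
Lower sideband (LSB) = fc - [fm_high, fm_low] = 3700 - [9, 2] = [3691, 3698] kHz
Total occupied spectrum: 3691 kHz to 3709 kHz (plus carrier at 3700 kHz)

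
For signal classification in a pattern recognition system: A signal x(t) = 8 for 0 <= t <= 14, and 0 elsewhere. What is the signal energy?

Energy = integral of |x(t)|^2 dt over the signal duration
= 8^2 * 14 = 64 * 14 = 896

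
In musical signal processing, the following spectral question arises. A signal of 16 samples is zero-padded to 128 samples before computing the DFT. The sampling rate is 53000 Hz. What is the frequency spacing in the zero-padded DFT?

Original DFT: N = 16, resolution = f_s/N = 53000/16 = 6625/2 Hz
Zero-padded DFT: N = 128, resolution = f_s/N = 53000/128 = 6625/16 Hz
Zero-padding interpolates the spectrum (finer frequency grid)
but does NOT improve the true spectral resolution (ability to resolve close frequencies).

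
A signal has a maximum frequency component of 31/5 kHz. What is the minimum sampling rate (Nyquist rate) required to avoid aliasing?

By the Nyquist-Shannon sampling theorem,
the minimum sampling rate (Nyquist rate) must be at least 2 * f_max.
Nyquist rate = 2 * 31/5 kHz = 62/5 kHz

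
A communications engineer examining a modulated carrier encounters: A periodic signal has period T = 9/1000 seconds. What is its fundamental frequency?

The fundamental frequency is the reciprocal of the period.
f = 1/T = 1/(9/1000) = 1000/9 Hz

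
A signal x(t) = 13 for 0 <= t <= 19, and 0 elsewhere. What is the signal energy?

Energy = integral of |x(t)|^2 dt over the signal duration
= 13^2 * 19 = 169 * 19 = 3211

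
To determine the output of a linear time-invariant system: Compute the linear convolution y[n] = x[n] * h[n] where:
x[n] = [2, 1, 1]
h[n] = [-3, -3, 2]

y[n] = sum_k x[k]*h[n-k]. Output length = len(x) + len(h) - 1 = 3 + 3 - 1 = 5.
y[0] = 2*-3 = -6
y[1] = 1*-3 + 2*-3 = -9
y[2] = 1*-3 + 1*-3 + 2*2 = -2
y[3] = 1*-3 + 1*2 = -1
y[4] = 1*2 = 2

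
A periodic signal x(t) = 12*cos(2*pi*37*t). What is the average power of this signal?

Average power of A*cos(wt) is A^2/2.
P = 12^2 / 2 = 144/2 = 72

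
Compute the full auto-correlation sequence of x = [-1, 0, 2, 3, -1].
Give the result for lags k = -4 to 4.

r_xx[k] = sum_m x[m]*x[m+k], indexed from 0, for k = -4 to 4:
  r_xx[-4] = x[4]*x[0] = 1
  r_xx[-3] = x[3]*x[0] + x[4]*x[1] = -3
  r_xx[-2] = x[2]*x[0] + x[3]*x[1] + x[4]*x[2] = -4
  r_xx[-1] = x[1]*x[0] + x[2]*x[1] + x[3]*x[2] + x[4]*x[3] = 3
  r_xx[0] = x[0]*x[0] + x[1]*x[1] + x[2]*x[2] + x[3]*x[3] + x[4]*x[4] = 15
  r_xx[1] = x[0]*x[1] + x[1]*x[2] + x[2]*x[3] + x[3]*x[4] = 3
  r_xx[2] = x[0]*x[2] + x[1]*x[3] + x[2]*x[4] = -4
  r_xx[3] = x[0]*x[3] + x[1]*x[4] = -3
  r_xx[4] = x[0]*x[4] = 1
r_xx = [1, -3, -4, 3, 15, 3, -4, -3, 1]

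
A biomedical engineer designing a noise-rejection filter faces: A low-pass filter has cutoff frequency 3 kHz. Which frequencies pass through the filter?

A low-pass filter passes all frequencies below the cutoff frequency 3 kHz and attenuates higher frequencies.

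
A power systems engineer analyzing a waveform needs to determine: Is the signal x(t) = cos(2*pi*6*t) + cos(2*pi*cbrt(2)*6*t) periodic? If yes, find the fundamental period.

f1 = 6 Hz, f2 = 6*cbrt(2) Hz
Ratio f2/f1 = cbrt(2), which is irrational.
Since the frequency ratio is irrational, no common period exists.
The signal is not periodic.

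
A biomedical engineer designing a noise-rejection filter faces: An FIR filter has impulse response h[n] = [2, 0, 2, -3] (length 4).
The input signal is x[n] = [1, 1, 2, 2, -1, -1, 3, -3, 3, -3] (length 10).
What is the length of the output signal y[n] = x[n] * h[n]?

For linear convolution, the output length is:
len(y) = len(x) + len(h) - 1 = 10 + 4 - 1 = 13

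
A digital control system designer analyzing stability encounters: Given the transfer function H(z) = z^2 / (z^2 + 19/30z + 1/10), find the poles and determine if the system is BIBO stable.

Poles are roots of the denominator: z^2 + 19/30z + 1/10 = 0.
Quadratic formula: z = [-(19/30) +/- sqrt((19/30)^2 - 4*(1/10))] / 2
Discriminant = 361/900 - 2/5 = 1/900; sqrt = 1/30.
z = (-19/30 +/- 1/30) / 2 => z = -3/10 or z = -1/3.
|p1| = 3/10, |p2| = 1/3.
For BIBO stability, all poles must lie inside the unit circle (|p| < 1).
System is STABLE since both |p| < 1.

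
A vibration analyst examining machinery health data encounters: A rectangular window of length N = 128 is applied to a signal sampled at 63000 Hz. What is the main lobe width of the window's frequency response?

For a rectangular window of length N,
the main lobe width in frequency is 2*f_s/N.
= 2*63000/128 = 7875/8 Hz
This determines the minimum frequency separation for resolving two sinusoids.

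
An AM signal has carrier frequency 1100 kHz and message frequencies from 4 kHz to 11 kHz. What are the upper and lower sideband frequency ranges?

Upper sideband (USB) = fc + [fm_low, fm_high] = 1100 + [4, 11] = [1104, 1111] kHz
Lower sideband (LSB) = fc - [fm_high, fm_low] = 1100 - [11, 4] = [1089, 1096] kHz
Total occupied spectrum: 1089 kHz to 1111 kHz (plus carrier at 1100 kHz)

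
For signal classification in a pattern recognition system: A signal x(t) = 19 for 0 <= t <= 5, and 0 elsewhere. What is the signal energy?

Energy = integral of |x(t)|^2 dt over the signal duration
= 19^2 * 5 = 361 * 5 = 1805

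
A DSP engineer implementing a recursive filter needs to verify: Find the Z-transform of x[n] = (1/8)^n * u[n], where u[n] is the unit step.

The Z-transform of a^n * u[n] is z/(z-a) for |z| > |a|.
Here a = 1/8, so X(z) = z/(z - (1/8)) = 8z/(8z - 1)
ROC: |z| > 1/8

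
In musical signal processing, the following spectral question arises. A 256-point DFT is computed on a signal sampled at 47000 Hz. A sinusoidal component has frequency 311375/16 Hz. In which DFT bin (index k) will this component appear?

DFT frequency resolution = f_s/N = 47000/256 = 5875/32 Hz
Bin index k = f_signal / resolution = 311375/16 / 5875/32 = 106
The signal frequency 311375/16 Hz falls in DFT bin k = 106.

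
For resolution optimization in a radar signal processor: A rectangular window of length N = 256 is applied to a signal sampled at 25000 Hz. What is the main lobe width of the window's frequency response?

For a rectangular window of length N,
the main lobe width in frequency is 2*f_s/N.
= 2*25000/256 = 3125/16 Hz
This determines the minimum frequency separation for resolving two sinusoids.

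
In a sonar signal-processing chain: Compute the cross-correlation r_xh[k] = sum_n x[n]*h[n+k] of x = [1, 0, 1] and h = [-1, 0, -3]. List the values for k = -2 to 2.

Both sequences indexed from 0 and zero outside their support.
Lags with overlap: k = -2 to 2.
  r_xh[-2] = x[2]*h[0] = -1
  r_xh[-1] = x[1]*h[0] + x[2]*h[1] = 0
  r_xh[0] = x[0]*h[0] + x[1]*h[1] + x[2]*h[2] = -4
  r_xh[1] = x[0]*h[1] + x[1]*h[2] = 0
  r_xh[2] = x[0]*h[2] = -3
r_xh = [-1, 0, -4, 0, -3] (for k = -2, ..., 2)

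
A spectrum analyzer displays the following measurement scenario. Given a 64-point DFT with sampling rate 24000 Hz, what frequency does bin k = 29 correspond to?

The frequency of DFT bin k is: f_k = k * f_s / N
f_29 = 29 * 24000 / 64 = 10875 Hz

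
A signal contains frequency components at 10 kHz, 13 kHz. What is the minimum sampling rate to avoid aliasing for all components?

The highest frequency component is f_max = 13 kHz.
Nyquist rate = 2 * f_max = 2 * 13 kHz = 26 kHz.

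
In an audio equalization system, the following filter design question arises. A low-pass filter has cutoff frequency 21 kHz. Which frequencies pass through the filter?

A low-pass filter passes all frequencies below the cutoff frequency 21 kHz and attenuates higher frequencies.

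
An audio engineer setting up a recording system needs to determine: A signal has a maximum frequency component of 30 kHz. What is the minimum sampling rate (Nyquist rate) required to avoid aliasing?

By the Nyquist-Shannon sampling theorem,
the minimum sampling rate (Nyquist rate) must be at least 2 * f_max.
Nyquist rate = 2 * 30 kHz = 60 kHz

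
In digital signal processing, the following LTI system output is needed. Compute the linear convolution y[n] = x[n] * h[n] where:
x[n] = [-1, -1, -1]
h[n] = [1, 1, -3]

y[n] = sum_k x[k]*h[n-k]. Output length = len(x) + len(h) - 1 = 3 + 3 - 1 = 5.
y[0] = -1*1 = -1
y[1] = -1*1 + -1*1 = -2
y[2] = -1*1 + -1*1 + -1*-3 = 1
y[3] = -1*1 + -1*-3 = 2
y[4] = -1*-3 = 3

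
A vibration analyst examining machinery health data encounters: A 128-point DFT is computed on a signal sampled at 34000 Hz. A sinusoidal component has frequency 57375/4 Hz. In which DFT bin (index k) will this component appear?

DFT frequency resolution = f_s/N = 34000/128 = 2125/8 Hz
Bin index k = f_signal / resolution = 57375/4 / 2125/8 = 54
The signal frequency 57375/4 Hz falls in DFT bin k = 54.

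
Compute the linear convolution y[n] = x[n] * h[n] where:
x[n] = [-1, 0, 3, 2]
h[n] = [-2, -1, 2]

y[n] = sum_k x[k]*h[n-k]. Output length = len(x) + len(h) - 1 = 4 + 3 - 1 = 6.
y[0] = -1*-2 = 2
y[1] = 0*-2 + -1*-1 = 1
y[2] = 3*-2 + 0*-1 + -1*2 = -8
y[3] = 2*-2 + 3*-1 + 0*2 = -7
y[4] = 2*-1 + 3*2 = 4
y[5] = 2*2 = 4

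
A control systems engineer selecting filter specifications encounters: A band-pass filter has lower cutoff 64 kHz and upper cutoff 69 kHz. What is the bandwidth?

Bandwidth = f_high - f_low
= 69 kHz - 64 kHz = 5 kHz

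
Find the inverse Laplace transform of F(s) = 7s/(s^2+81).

Standard pair: s/(s^2+w^2) <-> cos(wt)*u(t)
With k=7, w=9: f(t) = 7*cos(9t)*u(t)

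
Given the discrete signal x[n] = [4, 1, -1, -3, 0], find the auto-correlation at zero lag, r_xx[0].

The auto-correlation at zero lag r_xx[0] equals the signal energy.
r_xx[0] = sum of x[n]^2 = 4^2 + 1^2 + (-1)^2 + (-3)^2 + 0^2
= 16 + 1 + 1 + 9 + 0 = 27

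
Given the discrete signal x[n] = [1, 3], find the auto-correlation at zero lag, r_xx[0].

The auto-correlation at zero lag r_xx[0] equals the signal energy.
r_xx[0] = sum of x[n]^2 = 1^2 + 3^2
= 1 + 9 = 10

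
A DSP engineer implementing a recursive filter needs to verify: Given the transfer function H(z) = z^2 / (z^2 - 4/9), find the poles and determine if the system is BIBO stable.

Poles are roots of the denominator: z^2 - 4/9 = 0.
Quadratic formula: z = [-(0) +/- sqrt((0)^2 - 4*(-4/9))] / 2
Discriminant = 0 + 16/9 = 16/9; sqrt = 4/3.
z = (0 +/- 4/3) / 2 => z = 2/3 or z = -2/3.
|p1| = 2/3, |p2| = 2/3.
For BIBO stability, all poles must lie inside the unit circle (|p| < 1).
System is STABLE since both |p| < 1.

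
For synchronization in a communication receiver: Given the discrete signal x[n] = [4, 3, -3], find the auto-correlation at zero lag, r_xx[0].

The auto-correlation at zero lag r_xx[0] equals the signal energy.
r_xx[0] = sum of x[n]^2 = 4^2 + 3^2 + (-3)^2
= 16 + 9 + 9 = 34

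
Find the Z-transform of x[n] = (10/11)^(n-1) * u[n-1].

Time-shifting property: if X(z) = Z{x[n]}, then Z{x[n-d]} = z^(-d) * X(z)
X(z) = z/(z - 10/11) for x[n] = (10/11)^n * u[n]
Z{x[n-1]} = z^(-1) * z/(z - 10/11) = 1/(z - 10/11)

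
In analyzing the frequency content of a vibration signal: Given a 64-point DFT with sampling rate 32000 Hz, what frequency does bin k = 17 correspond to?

The frequency of DFT bin k is: f_k = k * f_s / N
f_17 = 17 * 32000 / 64 = 8500 Hz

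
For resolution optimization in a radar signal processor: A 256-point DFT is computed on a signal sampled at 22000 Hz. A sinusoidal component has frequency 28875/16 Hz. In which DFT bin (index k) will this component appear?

DFT frequency resolution = f_s/N = 22000/256 = 1375/16 Hz
Bin index k = f_signal / resolution = 28875/16 / 1375/16 = 21
The signal frequency 28875/16 Hz falls in DFT bin k = 21.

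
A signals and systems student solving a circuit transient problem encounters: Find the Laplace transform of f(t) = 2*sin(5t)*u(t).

Standard pair: sin(wt)*u(t) <-> w/(s^2+w^2)
With w = 5: L{2*sin(5t)*u(t)} = 10/(s^2+25)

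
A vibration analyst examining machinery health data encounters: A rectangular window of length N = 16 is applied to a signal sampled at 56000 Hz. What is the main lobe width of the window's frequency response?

For a rectangular window of length N,
the main lobe width in frequency is 2*f_s/N.
= 2*56000/16 = 7000 Hz
This determines the minimum frequency separation for resolving two sinusoids.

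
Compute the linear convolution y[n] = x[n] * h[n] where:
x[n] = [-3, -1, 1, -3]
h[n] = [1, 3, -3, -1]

y[n] = sum_k x[k]*h[n-k]. Output length = len(x) + len(h) - 1 = 4 + 4 - 1 = 7.
y[0] = -3*1 = -3
y[1] = -1*1 + -3*3 = -10
y[2] = 1*1 + -1*3 + -3*-3 = 7
y[3] = -3*1 + 1*3 + -1*-3 + -3*-1 = 6
y[4] = -3*3 + 1*-3 + -1*-1 = -11
y[5] = -3*-3 + 1*-1 = 8
y[6] = -3*-1 = 3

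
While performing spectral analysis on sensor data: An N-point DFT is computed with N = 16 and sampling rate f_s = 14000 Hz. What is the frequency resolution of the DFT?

DFT frequency resolution = f_s / N
= 14000 / 16 = 875 Hz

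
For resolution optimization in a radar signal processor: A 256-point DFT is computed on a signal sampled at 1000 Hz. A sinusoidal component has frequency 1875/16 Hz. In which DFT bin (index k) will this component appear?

DFT frequency resolution = f_s/N = 1000/256 = 125/32 Hz
Bin index k = f_signal / resolution = 1875/16 / 125/32 = 30
The signal frequency 1875/16 Hz falls in DFT bin k = 30.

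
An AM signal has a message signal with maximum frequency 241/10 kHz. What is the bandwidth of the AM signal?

In AM (double-sideband), the bandwidth is twice the message frequency.
BW = 2 * f_m = 2 * 241/10 kHz = 241/5 kHz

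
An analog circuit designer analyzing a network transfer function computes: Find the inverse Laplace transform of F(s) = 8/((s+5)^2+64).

Standard pair: w/((s+a)^2+w^2) <-> e^(-at)*sin(wt)*u(t)
With a=5, w=8: f(t) = e^(-5t)*sin(8t)*u(t)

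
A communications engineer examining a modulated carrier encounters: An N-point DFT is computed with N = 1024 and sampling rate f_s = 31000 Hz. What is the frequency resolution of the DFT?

DFT frequency resolution = f_s / N
= 31000 / 1024 = 3875/128 Hz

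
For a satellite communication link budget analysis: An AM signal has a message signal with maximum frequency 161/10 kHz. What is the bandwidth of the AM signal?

In AM (double-sideband), the bandwidth is twice the message frequency.
BW = 2 * f_m = 2 * 161/10 kHz = 161/5 kHz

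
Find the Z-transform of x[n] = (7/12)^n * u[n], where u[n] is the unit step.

The Z-transform of a^n * u[n] is z/(z-a) for |z| > |a|.
Here a = 7/12, so X(z) = z/(z - (7/12)) = 12z/(12z - 7)
ROC: |z| > 7/12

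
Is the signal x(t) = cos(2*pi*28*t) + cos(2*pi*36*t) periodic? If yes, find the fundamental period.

f1 = 28 Hz, f2 = 36 Hz
Period T1 = 1/28, T2 = 1/36
Ratio T1/T2 = 36/28, which is rational.
The signal is periodic with fundamental period T = 1/GCD(28,36) = 1/4 s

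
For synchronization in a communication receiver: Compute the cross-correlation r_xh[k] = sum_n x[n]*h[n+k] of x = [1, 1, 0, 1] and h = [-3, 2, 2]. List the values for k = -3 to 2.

Both sequences indexed from 0 and zero outside their support.
Lags with overlap: k = -3 to 2.
  r_xh[-3] = x[3]*h[0] = -3
  r_xh[-2] = x[2]*h[0] + x[3]*h[1] = 2
  r_xh[-1] = x[1]*h[0] + x[2]*h[1] + x[3]*h[2] = -1
  r_xh[0] = x[0]*h[0] + x[1]*h[1] + x[2]*h[2] = -1
  r_xh[1] = x[0]*h[1] + x[1]*h[2] = 4
  r_xh[2] = x[0]*h[2] = 2
r_xh = [-3, 2, -1, -1, 4, 2] (for k = -3, ..., 2)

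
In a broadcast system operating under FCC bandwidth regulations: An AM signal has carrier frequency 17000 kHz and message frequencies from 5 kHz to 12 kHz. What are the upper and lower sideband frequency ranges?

Upper sideband (USB) = fc + [fm_low, fm_high] = 17000 + [5, 12] = [17005, 17012] kHz
Lower sideband (LSB) = fc - [fm_high, fm_low] = 17000 - [12, 5] = [16988, 16995] kHz
Total occupied spectrum: 16988 kHz to 17012 kHz (plus carrier at 17000 kHz)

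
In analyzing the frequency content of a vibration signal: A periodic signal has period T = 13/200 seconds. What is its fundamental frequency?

The fundamental frequency is the reciprocal of the period.
f = 1/T = 1/(13/200) = 200/13 Hz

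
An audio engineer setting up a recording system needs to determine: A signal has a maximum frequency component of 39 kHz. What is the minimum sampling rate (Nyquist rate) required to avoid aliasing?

By the Nyquist-Shannon sampling theorem,
the minimum sampling rate (Nyquist rate) must be at least 2 * f_max.
Nyquist rate = 2 * 39 kHz = 78 kHz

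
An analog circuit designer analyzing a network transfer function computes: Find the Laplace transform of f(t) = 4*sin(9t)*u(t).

Standard pair: sin(wt)*u(t) <-> w/(s^2+w^2)
With w = 9: L{4*sin(9t)*u(t)} = 36/(s^2+81)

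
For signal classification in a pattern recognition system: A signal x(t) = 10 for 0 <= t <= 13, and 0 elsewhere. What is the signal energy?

Energy = integral of |x(t)|^2 dt over the signal duration
= 10^2 * 13 = 100 * 13 = 1300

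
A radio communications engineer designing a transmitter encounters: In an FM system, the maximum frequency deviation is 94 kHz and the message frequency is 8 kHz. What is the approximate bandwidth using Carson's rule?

Carson's rule: BW = 2*(delta_f + f_m)
= 2*(94 + 8) kHz = 204 kHz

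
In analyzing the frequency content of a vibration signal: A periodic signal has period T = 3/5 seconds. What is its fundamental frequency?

The fundamental frequency is the reciprocal of the period.
f = 1/T = 1/(3/5) = 5/3 Hz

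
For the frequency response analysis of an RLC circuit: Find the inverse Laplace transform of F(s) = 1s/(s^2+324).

Standard pair: s/(s^2+w^2) <-> cos(wt)*u(t)
With k=1, w=18: f(t) = cos(18t)*u(t)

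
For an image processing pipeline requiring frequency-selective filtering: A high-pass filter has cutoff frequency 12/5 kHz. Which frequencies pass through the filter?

A high-pass filter passes all frequencies above the cutoff frequency 12/5 kHz and attenuates lower frequencies.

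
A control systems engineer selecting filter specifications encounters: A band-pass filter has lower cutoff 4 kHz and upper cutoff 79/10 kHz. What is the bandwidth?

Bandwidth = f_high - f_low
= 79/10 kHz - 4 kHz = 39/10 kHz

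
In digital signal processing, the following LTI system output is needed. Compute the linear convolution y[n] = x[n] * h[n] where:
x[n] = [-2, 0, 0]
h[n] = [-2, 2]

y[n] = sum_k x[k]*h[n-k]. Output length = len(x) + len(h) - 1 = 3 + 2 - 1 = 4.
y[0] = -2*-2 = 4
y[1] = 0*-2 + -2*2 = -4
y[2] = 0*-2 + 0*2 = 0
y[3] = 0*2 = 0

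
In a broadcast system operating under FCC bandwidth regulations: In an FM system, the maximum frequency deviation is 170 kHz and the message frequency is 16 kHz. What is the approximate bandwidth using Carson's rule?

Carson's rule: BW = 2*(delta_f + f_m)
= 2*(170 + 16) kHz = 372 kHz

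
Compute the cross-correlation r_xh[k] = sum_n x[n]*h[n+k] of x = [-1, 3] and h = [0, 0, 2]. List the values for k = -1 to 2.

Both sequences indexed from 0 and zero outside their support.
Lags with overlap: k = -1 to 2.
  r_xh[-1] = x[1]*h[0] = 0
  r_xh[0] = x[0]*h[0] + x[1]*h[1] = 0
  r_xh[1] = x[0]*h[1] + x[1]*h[2] = 6
  r_xh[2] = x[0]*h[2] = -2
r_xh = [0, 0, 6, -2] (for k = -1, ..., 2)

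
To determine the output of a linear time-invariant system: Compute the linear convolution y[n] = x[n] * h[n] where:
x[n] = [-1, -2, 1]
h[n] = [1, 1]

y[n] = sum_k x[k]*h[n-k]. Output length = len(x) + len(h) - 1 = 3 + 2 - 1 = 4.
y[0] = -1*1 = -1
y[1] = -2*1 + -1*1 = -3
y[2] = 1*1 + -2*1 = -1
y[3] = 1*1 = 1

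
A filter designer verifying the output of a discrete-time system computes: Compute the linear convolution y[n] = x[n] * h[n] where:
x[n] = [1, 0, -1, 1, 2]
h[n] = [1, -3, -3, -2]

y[n] = sum_k x[k]*h[n-k]. Output length = len(x) + len(h) - 1 = 5 + 4 - 1 = 8.
y[0] = 1*1 = 1
y[1] = 0*1 + 1*-3 = -3
y[2] = -1*1 + 0*-3 + 1*-3 = -4
y[3] = 1*1 + -1*-3 + 0*-3 + 1*-2 = 2
y[4] = 2*1 + 1*-3 + -1*-3 + 0*-2 = 2
y[5] = 2*-3 + 1*-3 + -1*-2 = -7
y[6] = 2*-3 + 1*-2 = -8
y[7] = 2*-2 = -4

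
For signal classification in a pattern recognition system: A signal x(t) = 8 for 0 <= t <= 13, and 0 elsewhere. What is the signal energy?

Energy = integral of |x(t)|^2 dt over the signal duration
= 8^2 * 13 = 64 * 13 = 832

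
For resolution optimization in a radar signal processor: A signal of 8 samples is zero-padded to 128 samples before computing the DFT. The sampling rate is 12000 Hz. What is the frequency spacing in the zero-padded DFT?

Original DFT: N = 8, resolution = f_s/N = 12000/8 = 1500 Hz
Zero-padded DFT: N = 128, resolution = f_s/N = 12000/128 = 375/4 Hz
Zero-padding interpolates the spectrum (finer frequency grid)
but does NOT improve the true spectral resolution (ability to resolve close frequencies).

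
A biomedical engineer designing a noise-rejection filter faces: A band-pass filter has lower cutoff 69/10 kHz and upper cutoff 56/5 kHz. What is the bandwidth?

Bandwidth = f_high - f_low
= 56/5 kHz - 69/10 kHz = 43/10 kHz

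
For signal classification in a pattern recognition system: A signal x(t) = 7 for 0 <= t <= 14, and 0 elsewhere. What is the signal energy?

Energy = integral of |x(t)|^2 dt over the signal duration
= 7^2 * 14 = 49 * 14 = 686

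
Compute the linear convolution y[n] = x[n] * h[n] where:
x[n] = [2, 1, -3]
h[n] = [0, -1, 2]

y[n] = sum_k x[k]*h[n-k]. Output length = len(x) + len(h) - 1 = 3 + 3 - 1 = 5.
y[0] = 2*0 = 0
y[1] = 1*0 + 2*-1 = -2
y[2] = -3*0 + 1*-1 + 2*2 = 3
y[3] = -3*-1 + 1*2 = 5
y[4] = -3*2 = -6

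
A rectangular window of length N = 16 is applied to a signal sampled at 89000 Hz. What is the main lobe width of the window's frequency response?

For a rectangular window of length N,
the main lobe width in frequency is 2*f_s/N.
= 2*89000/16 = 11125 Hz
This determines the minimum frequency separation for resolving two sinusoids.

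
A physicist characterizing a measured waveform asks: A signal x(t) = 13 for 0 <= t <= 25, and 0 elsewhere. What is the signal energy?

Energy = integral of |x(t)|^2 dt over the signal duration
= 13^2 * 25 = 169 * 25 = 4225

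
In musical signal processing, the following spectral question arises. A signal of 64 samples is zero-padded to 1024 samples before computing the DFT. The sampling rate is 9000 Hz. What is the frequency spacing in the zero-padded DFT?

Original DFT: N = 64, resolution = f_s/N = 9000/64 = 1125/8 Hz
Zero-padded DFT: N = 1024, resolution = f_s/N = 9000/1024 = 1125/128 Hz
Zero-padding interpolates the spectrum (finer frequency grid)
but does NOT improve the true spectral resolution (ability to resolve close frequencies).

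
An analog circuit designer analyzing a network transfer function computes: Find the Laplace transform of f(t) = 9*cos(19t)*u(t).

Standard pair: cos(wt)*u(t) <-> s/(s^2+w^2)
With w = 19: L{9*cos(19t)*u(t)} = 9s/(s^2+361)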